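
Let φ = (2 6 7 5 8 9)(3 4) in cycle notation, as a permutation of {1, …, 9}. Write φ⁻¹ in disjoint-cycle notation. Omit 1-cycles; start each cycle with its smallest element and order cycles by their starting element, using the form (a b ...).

The inverse reverses each cycle.
Reversing each cycle of φ and rotating so the smallest element leads gives (2 9 8 5 7 6)(3 4).

(2 9 8 5 7 6)(3 4)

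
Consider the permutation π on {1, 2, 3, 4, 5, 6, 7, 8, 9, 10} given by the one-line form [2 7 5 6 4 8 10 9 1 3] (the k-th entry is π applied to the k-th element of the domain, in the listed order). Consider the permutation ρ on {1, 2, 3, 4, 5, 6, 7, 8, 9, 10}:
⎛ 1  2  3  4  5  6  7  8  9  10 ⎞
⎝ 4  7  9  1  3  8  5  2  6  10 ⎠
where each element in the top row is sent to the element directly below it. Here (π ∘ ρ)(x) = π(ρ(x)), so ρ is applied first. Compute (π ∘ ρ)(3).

1

(π ∘ ρ)(3) = π(ρ(3)). ρ(3) = 9, then π(9) = 1. So (π ∘ ρ)(3) = 1.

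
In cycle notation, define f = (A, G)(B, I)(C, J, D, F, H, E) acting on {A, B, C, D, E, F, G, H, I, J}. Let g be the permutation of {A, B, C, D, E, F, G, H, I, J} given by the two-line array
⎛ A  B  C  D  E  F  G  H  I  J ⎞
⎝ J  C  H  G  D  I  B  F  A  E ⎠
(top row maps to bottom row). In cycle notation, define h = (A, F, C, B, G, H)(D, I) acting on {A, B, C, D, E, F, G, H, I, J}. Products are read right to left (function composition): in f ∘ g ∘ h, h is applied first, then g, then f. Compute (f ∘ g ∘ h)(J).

Chase J: h(J) = J; g(J) = E; f(E) = C. Hence (f ∘ g ∘ h)(J) = C.

C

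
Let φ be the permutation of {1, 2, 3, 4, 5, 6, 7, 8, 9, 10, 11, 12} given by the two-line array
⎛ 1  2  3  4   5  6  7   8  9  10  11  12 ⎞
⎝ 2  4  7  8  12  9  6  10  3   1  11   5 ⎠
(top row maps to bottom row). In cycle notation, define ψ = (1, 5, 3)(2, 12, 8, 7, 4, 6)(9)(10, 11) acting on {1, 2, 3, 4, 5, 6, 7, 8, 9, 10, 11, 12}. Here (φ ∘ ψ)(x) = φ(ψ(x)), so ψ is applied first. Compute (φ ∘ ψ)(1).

First apply ψ: ψ(1) = 5, then φ(5) = 12. Thus (φ ∘ ψ)(1) = 12.

12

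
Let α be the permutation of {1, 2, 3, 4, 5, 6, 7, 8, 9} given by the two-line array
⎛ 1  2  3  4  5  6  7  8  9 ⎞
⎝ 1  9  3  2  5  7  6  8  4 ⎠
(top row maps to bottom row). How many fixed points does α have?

4

The fixed points (elements with α(x) = x) are {1, 3, 5, 8}, so there are 4.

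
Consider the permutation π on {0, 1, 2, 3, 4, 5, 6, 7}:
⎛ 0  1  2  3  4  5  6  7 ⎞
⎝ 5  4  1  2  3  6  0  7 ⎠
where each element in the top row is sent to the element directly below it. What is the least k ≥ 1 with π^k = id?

The disjoint-cycle form of π has cycle lengths 4, 3, 1.
The order of π is the least common multiple of its cycle lengths: lcm(4, 3) = 12.

12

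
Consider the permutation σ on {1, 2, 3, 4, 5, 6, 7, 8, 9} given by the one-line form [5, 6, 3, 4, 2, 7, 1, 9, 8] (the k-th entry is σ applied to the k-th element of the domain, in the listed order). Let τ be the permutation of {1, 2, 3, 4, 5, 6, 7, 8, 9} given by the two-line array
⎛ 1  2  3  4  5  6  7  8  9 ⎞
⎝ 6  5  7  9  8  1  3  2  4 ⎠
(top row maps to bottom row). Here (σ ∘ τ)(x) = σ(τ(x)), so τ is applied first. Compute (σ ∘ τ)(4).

(σ ∘ τ)(4) = σ(τ(4)). τ(4) = 9, then σ(9) = 8. So (σ ∘ τ)(4) = 8.

8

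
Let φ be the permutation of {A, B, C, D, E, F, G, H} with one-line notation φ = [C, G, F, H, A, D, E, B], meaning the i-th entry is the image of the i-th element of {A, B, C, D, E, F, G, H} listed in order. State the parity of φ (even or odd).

odd

In disjoint-cycle form the cycle lengths are 8.
A cycle of length ℓ contributes ℓ−1 transpositions, so φ is a product of 7 transpositions — odd.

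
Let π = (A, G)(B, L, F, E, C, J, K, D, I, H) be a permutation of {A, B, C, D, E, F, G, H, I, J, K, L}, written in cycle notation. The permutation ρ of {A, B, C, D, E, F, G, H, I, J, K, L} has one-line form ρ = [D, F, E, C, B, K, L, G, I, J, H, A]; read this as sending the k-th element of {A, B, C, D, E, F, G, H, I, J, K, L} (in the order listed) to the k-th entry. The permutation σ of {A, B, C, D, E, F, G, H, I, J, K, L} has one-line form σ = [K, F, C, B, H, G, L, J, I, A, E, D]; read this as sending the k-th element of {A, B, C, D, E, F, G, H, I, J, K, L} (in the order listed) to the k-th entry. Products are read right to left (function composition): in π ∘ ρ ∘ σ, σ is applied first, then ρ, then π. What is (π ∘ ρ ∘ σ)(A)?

B

Apply the permutations in order: σ(A) = K, then ρ(K) = H, then π(H) = B. So (π ∘ ρ ∘ σ)(A) = B.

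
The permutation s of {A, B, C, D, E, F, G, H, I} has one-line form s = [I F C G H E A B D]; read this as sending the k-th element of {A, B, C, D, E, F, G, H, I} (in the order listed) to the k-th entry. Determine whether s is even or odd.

even

In disjoint-cycle form the cycle lengths are 4, 4, 1.
A cycle is odd iff its length is even; s has 2 even-length cycles, so sgn(s) = (−1)^2 and s is even.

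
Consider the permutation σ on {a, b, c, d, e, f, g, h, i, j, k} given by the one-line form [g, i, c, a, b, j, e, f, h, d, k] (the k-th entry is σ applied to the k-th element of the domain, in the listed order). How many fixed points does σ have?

The fixed points (elements with σ(x) = x) are {c, k}, so there are 2.

2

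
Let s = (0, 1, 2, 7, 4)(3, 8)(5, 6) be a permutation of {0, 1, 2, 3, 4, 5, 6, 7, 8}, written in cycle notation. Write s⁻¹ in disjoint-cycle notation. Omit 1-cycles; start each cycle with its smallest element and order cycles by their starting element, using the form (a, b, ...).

The inverse reverses each cycle.
After reversing and putting each cycle's least element first, s⁻¹ = (0, 4, 7, 2, 1)(3, 8)(5, 6).

(0, 4, 7, 2, 1)(3, 8)(5, 6)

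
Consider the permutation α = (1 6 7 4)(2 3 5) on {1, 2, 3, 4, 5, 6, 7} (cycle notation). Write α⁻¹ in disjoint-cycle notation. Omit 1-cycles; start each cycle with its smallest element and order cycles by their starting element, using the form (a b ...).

Inverting a permutation written in cycle notation just reverses the order within every cycle.
After reversing and putting each cycle's least element first, α⁻¹ = (1 4 7 6)(2 5 3).

(1 4 7 6)(2 5 3)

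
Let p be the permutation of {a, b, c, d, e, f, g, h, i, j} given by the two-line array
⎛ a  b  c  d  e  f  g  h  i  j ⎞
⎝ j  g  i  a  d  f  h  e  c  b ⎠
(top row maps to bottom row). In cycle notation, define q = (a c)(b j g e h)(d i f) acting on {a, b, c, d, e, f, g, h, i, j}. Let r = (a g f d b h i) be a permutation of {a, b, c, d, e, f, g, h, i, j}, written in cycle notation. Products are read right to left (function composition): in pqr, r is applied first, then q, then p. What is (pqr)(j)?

h

(pqr)(j) = p(q(r(j))). r(j) = j, then q(j) = g, then p(g) = h, so the result is h.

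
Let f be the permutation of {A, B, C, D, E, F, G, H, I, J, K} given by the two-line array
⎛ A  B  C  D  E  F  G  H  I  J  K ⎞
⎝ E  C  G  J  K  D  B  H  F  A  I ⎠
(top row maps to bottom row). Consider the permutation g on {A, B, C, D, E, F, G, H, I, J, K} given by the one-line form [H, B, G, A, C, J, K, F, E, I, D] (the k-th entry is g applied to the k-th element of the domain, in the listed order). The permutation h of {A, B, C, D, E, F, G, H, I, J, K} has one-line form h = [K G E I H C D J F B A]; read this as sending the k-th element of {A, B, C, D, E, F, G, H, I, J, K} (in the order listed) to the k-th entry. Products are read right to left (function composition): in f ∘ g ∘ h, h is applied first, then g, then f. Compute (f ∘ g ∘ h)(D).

K

Chase D: h(D) = I; g(I) = E; f(E) = K. Hence (f ∘ g ∘ h)(D) = K.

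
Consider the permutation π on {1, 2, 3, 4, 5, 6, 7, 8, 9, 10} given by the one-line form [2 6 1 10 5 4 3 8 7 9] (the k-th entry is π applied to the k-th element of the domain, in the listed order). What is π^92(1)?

10

Tracing 1 → 2 → … returns to 1 after 8 steps, so 1 lies in an 8-cycle (1, 2, 6, 4, 10, 9, 7, 3).
On an 8-cycle, π^8 is the identity, so π^92 = π^4 there (92 ≡ 4 mod 8).
Advancing 4 steps from 1: 1 → 2 → 6 → 4 → 10.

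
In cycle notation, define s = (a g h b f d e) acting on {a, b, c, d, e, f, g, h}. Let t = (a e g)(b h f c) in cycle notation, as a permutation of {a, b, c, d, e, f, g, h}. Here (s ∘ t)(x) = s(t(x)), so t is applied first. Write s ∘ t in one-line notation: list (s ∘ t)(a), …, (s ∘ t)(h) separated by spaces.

Chase each element through t then s: a → e → a; b → h → b; c → b → f; d → d → e; e → g → h; f → c → c; g → a → g; h → f → d.
So s ∘ t in one-line form is a b f e h c g d.

a b f e h c g d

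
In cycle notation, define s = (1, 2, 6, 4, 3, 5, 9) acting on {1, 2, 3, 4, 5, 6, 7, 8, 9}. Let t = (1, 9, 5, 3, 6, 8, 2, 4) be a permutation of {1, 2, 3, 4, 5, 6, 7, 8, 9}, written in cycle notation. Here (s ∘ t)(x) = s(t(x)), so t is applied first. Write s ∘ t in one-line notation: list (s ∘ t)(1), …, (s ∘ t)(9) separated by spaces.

1 3 4 2 5 8 7 6 9

For each element, apply t then s: 1 → 9 → 1; 2 → 4 → 3; 3 → 6 → 4; 4 → 1 → 2; 5 → 3 → 5; 6 → 8 → 8; 7 → 7 → 7; 8 → 2 → 6; 9 → 5 → 9.
So s ∘ t in one-line form is 1 3 4 2 5 8 7 6 9.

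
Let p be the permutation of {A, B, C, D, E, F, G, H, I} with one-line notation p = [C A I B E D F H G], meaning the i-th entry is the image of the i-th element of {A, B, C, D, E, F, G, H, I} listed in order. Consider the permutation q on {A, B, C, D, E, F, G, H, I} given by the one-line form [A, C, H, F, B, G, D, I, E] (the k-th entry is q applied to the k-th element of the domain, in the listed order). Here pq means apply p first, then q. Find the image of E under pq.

B

(pq)(E) = q(p(E)). p(E) = E, then q(E) = B. So (pq)(E) = B.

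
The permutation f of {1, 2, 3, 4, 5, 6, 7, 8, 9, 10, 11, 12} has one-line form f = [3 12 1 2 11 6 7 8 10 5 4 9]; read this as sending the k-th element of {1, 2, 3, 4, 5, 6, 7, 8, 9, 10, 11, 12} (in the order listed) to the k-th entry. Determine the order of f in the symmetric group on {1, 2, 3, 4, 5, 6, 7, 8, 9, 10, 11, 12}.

Decomposing into disjoint cycles gives cycle lengths 7, 2, 1, 1, 1.
The order of f is the least common multiple of its cycle lengths: lcm(7, 2) = 14.

14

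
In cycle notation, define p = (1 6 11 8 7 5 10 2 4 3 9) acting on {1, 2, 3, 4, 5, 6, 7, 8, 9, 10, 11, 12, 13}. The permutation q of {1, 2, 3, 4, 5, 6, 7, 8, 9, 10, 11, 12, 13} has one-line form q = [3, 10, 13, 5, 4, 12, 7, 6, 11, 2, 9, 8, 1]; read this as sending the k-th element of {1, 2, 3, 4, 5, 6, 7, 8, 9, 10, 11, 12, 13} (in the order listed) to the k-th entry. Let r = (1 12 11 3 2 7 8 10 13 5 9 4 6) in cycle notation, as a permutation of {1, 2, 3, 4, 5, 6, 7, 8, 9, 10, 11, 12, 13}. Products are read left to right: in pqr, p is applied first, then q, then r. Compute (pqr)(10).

13

Chase 10: p(10) = 2; q(2) = 10; r(10) = 13. Hence (pqr)(10) = 13.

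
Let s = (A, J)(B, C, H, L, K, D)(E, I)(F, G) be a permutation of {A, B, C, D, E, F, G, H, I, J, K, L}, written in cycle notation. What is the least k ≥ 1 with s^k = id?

6

The disjoint cycles have lengths 6, 2, 2, 2.
The order of s is the least common multiple of its cycle lengths: lcm(6, 2, 2, 2) = 6.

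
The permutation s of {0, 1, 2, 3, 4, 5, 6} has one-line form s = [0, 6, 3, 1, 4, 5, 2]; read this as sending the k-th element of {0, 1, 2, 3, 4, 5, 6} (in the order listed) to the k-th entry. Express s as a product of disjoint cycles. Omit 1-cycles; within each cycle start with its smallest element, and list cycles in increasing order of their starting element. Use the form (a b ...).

From 1: 1 → 6 → 2 → 3 → 1, closing the cycle (1 6 2 3).
Continuing from each remaining unvisited element yields (1 6 2 3).

(1 6 2 3)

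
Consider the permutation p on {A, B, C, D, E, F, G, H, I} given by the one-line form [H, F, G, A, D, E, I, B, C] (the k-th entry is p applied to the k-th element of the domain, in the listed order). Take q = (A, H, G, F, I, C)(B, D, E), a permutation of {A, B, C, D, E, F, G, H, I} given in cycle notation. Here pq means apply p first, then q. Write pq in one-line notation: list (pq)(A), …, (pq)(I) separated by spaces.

(pq)(x) = q(p(x)). Computing each image: q(p(A)) = q(H) = G, q(p(B)) = q(F) = I, q(p(C)) = q(G) = F, q(p(D)) = q(A) = H, q(p(E)) = q(D) = E, q(p(F)) = q(E) = B, q(p(G)) = q(I) = C, q(p(H)) = q(B) = D, q(p(I)) = q(C) = A.
Hence pq = [G I F H E B C D A].

G I F H E B C D A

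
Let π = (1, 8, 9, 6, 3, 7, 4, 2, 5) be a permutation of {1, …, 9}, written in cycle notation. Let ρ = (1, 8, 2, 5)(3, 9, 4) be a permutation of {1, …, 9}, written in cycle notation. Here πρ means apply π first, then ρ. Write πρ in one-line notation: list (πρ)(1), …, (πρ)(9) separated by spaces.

For each element, apply π then ρ: 1 → 8 → 2; 2 → 5 → 1; 3 → 7 → 7; 4 → 2 → 5; 5 → 1 → 8; 6 → 3 → 9; 7 → 4 → 3; 8 → 9 → 4; 9 → 6 → 6.
So πρ in one-line form is 2 1 7 5 8 9 3 4 6.

2 1 7 5 8 9 3 4 6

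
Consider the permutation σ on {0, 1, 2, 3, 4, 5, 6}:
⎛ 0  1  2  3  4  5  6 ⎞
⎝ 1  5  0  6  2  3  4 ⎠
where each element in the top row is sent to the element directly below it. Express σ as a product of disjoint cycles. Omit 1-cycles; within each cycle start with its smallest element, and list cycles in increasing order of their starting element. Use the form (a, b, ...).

Iterating σ from 0 gives 0 → 1 → 5 → 3 → 6 → 4 → 2 → 0; that is the 7-cycle (0, 1, 5, 3, 6, 4, 2).
Repeating from the next unused element and collecting all non-trivial cycles gives (0, 1, 5, 3, 6, 4, 2).

(0, 1, 5, 3, 6, 4, 2)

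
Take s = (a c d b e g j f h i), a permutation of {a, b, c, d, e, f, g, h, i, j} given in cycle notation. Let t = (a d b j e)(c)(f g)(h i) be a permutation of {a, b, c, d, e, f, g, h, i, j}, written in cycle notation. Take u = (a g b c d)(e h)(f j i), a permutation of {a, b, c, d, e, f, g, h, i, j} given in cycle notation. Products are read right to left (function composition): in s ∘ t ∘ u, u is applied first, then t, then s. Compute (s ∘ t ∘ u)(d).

b

Chase d: u(d) = a; t(a) = d; s(d) = b. Hence (s ∘ t ∘ u)(d) = b.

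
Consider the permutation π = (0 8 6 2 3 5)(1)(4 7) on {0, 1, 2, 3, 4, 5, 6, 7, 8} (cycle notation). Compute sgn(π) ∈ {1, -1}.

The cycle lengths are 6, 2, 1.
A cycle is odd iff its length is even; π has 2 even-length cycles, so sgn(π) = (−1)^2 and π is even.

1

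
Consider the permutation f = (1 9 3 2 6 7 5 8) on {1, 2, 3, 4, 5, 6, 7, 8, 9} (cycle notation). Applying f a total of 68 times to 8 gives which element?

8 lies in the 8-cycle (1 9 3 2 6 7 5 8).
Since the cycle has length 8, f^68 acts on it the same as f^4 (68 mod 8 = 4).
Stepping 4 places around the cycle: 8 → 1 → 9 → 3 → 2.

2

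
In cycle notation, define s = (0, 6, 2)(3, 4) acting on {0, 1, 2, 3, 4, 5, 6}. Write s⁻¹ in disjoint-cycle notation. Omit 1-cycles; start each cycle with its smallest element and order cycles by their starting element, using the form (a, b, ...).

(0, 2, 6)(3, 4)

The inverse reverses each cycle.
After reversing and putting each cycle's least element first, s⁻¹ = (0, 2, 6)(3, 4).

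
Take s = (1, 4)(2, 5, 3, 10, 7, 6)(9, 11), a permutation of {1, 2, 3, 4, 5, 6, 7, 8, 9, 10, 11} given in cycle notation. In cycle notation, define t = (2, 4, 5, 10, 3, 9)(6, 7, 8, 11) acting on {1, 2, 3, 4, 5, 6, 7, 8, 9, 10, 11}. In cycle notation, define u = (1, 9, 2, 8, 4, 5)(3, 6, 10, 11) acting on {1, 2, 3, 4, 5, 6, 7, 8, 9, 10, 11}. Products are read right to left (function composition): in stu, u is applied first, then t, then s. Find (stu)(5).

(stu)(5) = s(t(u(5))). u(5) = 1, then t(1) = 1, then s(1) = 4, so the result is 4.

4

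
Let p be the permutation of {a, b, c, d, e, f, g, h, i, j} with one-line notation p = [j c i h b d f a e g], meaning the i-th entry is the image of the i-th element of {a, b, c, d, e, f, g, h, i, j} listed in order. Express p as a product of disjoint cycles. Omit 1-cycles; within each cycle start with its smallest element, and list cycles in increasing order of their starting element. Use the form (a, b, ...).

(a, j, g, f, d, h)(b, c, i, e)

From a: a → j → g → f → d → h → a, closing the cycle (a, j, g, f, d, h).
Continuing from each remaining unvisited element yields (a, j, g, f, d, h)(b, c, i, e).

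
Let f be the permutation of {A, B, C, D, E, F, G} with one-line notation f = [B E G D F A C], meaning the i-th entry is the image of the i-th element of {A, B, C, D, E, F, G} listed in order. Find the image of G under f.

G is element number 7 of the domain, and entry number 7 of the one-line form is C, so f(G) = C.

C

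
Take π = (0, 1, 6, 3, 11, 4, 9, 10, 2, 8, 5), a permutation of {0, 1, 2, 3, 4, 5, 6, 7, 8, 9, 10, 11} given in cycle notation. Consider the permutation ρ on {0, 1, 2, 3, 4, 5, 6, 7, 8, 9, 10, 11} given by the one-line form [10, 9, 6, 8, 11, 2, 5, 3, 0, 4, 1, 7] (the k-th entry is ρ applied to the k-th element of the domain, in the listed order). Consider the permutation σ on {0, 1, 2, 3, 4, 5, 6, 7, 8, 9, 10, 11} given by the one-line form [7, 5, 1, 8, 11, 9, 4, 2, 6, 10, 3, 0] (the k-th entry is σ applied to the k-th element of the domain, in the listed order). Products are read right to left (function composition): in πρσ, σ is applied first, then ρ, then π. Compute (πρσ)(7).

3

(πρσ)(7) = π(ρ(σ(7))). σ(7) = 2, then ρ(2) = 6, then π(6) = 3, so the result is 3.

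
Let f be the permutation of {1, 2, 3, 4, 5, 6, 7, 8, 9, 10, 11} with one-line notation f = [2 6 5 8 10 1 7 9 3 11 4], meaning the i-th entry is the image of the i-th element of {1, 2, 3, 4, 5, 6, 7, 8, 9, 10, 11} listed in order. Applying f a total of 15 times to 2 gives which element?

2

Tracing 2 → 6 → … returns to 2 after 3 steps, so 2 lies in a 3-cycle (1, 2, 6).
On a 3-cycle, f^3 is the identity, so f^15 = f^0 there (15 ≡ 0 mod 3).
So f^15(2) = 2.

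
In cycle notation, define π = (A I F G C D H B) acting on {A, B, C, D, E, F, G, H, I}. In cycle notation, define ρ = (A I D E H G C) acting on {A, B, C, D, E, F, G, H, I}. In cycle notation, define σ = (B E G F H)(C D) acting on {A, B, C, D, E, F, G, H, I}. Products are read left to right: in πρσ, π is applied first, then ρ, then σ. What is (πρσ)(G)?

A

(πρσ)(G) = σ(ρ(π(G))). π(G) = C, then ρ(C) = A, then σ(A) = A, so the result is A.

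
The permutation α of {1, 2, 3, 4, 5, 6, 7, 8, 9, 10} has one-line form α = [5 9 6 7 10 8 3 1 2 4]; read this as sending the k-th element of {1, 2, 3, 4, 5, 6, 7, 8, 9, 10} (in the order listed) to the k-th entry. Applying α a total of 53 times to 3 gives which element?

10

Tracing 3 → 6 → … returns to 3 after 8 steps, so 3 lies in an 8-cycle (1, 5, 10, 4, 7, 3, 6, 8).
Since the cycle has length 8, α^53 acts on it the same as α^5 (53 mod 8 = 5).
Advancing 5 steps from 3: 3 → 6 → 8 → 1 → 5 → 10.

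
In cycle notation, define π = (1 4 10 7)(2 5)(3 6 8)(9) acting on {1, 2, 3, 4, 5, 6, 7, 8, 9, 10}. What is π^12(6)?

6

6 lies in the 3-cycle (3 6 8).
On a 3-cycle, π^3 is the identity, so π^12 = π^0 there (12 ≡ 0 mod 3).
So π^12(6) = 6.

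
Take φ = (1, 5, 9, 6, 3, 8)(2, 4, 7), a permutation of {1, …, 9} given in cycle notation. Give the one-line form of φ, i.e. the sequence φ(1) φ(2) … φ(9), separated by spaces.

Image by image: 1→5, 2→4, 3→8, 4→7, 5→9, 6→3, 7→2, 8→1, 9→6.
Listing these in domain order gives 5 4 8 7 9 3 2 1 6.

5 4 8 7 9 3 2 1 6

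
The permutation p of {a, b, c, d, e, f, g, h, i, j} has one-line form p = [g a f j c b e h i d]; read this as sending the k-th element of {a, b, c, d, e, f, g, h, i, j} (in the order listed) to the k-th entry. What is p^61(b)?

Tracing b → a → … returns to b after 6 steps, so b lies in a 6-cycle (a, g, e, c, f, b).
Since the cycle has length 6, p^61 acts on it the same as p^1 (61 mod 6 = 1).
Advancing 1 step from b: b → a.

a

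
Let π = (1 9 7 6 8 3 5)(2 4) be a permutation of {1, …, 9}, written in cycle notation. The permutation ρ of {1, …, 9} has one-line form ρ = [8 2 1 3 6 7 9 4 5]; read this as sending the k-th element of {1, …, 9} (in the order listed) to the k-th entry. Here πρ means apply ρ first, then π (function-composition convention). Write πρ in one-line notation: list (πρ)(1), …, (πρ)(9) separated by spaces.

3 4 9 5 8 6 7 2 1

For each element, apply ρ then π: 1 → 8 → 3; 2 → 2 → 4; 3 → 1 → 9; 4 → 3 → 5; 5 → 6 → 8; 6 → 7 → 6; 7 → 9 → 7; 8 → 4 → 2; 9 → 5 → 1.
So πρ in one-line form is 3 4 9 5 8 6 7 2 1.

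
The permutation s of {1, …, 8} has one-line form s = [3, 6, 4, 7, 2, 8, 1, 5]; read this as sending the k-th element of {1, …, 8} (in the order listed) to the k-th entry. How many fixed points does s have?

No element satisfies s(x) = x, so there are 0 fixed points.

0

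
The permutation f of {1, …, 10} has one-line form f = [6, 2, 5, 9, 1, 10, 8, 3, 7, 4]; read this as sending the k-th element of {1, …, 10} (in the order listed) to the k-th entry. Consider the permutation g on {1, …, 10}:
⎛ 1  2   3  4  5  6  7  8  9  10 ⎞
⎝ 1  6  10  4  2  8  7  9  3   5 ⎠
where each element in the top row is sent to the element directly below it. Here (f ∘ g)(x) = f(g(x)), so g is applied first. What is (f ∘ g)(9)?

(f ∘ g)(9) = f(g(9)). g(9) = 3, then f(3) = 5. So (f ∘ g)(9) = 5.

5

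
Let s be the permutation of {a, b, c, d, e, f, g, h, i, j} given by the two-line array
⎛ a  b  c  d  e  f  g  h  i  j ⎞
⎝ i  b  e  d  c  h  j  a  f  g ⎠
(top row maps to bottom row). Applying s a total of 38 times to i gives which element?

h

Tracing i → f → … returns to i after 4 steps, so i lies in a 4-cycle (a, i, f, h).
On a 4-cycle, s^4 is the identity, so s^38 = s^2 there (38 ≡ 2 mod 4).
Advancing 2 steps from i: i → f → h.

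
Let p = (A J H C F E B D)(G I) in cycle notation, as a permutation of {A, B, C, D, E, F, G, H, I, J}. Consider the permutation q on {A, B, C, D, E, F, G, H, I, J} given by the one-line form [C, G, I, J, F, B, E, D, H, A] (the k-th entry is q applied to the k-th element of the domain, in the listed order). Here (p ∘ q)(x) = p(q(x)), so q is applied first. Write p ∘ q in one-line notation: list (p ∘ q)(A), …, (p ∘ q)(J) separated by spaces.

F I G H E D B A C J

(p ∘ q)(x) = p(q(x)). Computing each image: p(q(A)) = p(C) = F, p(q(B)) = p(G) = I, p(q(C)) = p(I) = G, p(q(D)) = p(J) = H, p(q(E)) = p(F) = E, p(q(F)) = p(B) = D, p(q(G)) = p(E) = B, p(q(H)) = p(D) = A, p(q(I)) = p(H) = C, p(q(J)) = p(A) = J.
Hence p ∘ q = [F I G H E D B A C J].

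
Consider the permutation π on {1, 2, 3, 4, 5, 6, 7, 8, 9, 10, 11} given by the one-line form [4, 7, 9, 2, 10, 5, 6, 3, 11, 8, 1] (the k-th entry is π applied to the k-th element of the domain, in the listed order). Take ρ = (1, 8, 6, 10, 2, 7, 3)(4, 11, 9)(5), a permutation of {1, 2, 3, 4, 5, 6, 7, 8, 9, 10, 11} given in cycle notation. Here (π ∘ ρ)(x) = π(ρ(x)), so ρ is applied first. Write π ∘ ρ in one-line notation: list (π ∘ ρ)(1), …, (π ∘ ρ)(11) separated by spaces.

3 6 4 1 10 8 9 5 2 7 11

(π ∘ ρ)(x) = π(ρ(x)). Computing each image: π(ρ(1)) = π(8) = 3, π(ρ(2)) = π(7) = 6, π(ρ(3)) = π(1) = 4, π(ρ(4)) = π(11) = 1, π(ρ(5)) = π(5) = 10, π(ρ(6)) = π(10) = 8, π(ρ(7)) = π(3) = 9, π(ρ(8)) = π(6) = 5, π(ρ(9)) = π(4) = 2, π(ρ(10)) = π(2) = 7, π(ρ(11)) = π(9) = 11.
Hence π ∘ ρ = [3 6 4 1 10 8 9 5 2 7 11].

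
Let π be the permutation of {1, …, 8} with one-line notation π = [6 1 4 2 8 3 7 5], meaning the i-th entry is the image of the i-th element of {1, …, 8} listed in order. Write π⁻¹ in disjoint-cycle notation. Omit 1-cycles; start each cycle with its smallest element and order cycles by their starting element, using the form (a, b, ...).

(1, 2, 4, 3, 6)(5, 8)

The cycle decomposition of π is (1, 6, 3, 4, 2)(5, 8).
The inverse reverses every cycle; in canonical form, π⁻¹ = (1, 2, 4, 3, 6)(5, 8).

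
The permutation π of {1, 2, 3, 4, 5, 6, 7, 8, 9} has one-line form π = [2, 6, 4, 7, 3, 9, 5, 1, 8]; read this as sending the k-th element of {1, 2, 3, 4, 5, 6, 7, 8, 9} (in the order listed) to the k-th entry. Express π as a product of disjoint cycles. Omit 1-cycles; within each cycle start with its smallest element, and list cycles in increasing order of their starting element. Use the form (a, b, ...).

(1, 2, 6, 9, 8)(3, 4, 7, 5)

Iterating π from 1 gives 1 → 2 → 6 → 9 → 8 → 1; that is the 5-cycle (1, 2, 6, 9, 8).
Continuing from each remaining unvisited element yields (1, 2, 6, 9, 8)(3, 4, 7, 5).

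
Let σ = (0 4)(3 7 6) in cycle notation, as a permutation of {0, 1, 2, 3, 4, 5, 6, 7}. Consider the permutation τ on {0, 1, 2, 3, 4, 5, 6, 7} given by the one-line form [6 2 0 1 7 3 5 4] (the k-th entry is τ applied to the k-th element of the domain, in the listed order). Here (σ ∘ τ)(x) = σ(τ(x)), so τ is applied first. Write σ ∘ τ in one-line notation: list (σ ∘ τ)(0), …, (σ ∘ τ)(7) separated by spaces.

Chase each element through τ then σ: 0 → 6 → 3; 1 → 2 → 2; 2 → 0 → 4; 3 → 1 → 1; 4 → 7 → 6; 5 → 3 → 7; 6 → 5 → 5; 7 → 4 → 0.
Collecting the images, σ ∘ τ = [3 2 4 1 6 7 5 0].

3 2 4 1 6 7 5 0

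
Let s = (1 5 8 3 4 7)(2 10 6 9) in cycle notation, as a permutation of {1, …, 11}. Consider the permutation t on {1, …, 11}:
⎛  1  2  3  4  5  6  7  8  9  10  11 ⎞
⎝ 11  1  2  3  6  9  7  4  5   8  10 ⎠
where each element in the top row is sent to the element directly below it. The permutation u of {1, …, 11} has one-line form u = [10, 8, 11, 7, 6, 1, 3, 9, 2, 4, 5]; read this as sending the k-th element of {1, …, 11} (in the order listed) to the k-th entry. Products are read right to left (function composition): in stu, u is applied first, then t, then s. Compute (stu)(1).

Chase 1: u(1) = 10; t(10) = 8; s(8) = 3. Hence (stu)(1) = 3.

3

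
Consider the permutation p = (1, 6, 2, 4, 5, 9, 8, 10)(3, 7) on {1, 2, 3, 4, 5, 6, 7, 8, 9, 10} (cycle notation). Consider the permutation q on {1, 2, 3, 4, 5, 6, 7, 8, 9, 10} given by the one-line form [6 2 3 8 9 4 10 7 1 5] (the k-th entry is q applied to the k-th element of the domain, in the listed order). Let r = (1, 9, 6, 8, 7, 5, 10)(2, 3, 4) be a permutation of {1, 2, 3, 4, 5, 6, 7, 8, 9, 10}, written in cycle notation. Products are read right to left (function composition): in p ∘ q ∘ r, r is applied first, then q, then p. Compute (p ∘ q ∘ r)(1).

6

(p ∘ q ∘ r)(1) = p(q(r(1))). r(1) = 9, then q(9) = 1, then p(1) = 6, so the result is 6.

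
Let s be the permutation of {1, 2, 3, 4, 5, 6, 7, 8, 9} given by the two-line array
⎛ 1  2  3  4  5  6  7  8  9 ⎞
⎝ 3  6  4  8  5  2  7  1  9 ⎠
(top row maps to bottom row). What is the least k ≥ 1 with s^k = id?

4

Decomposing into disjoint cycles gives cycle lengths 4, 2, 1, 1, 1.
Since disjoint cycles commute, ord(s) = lcm(4, 2) = 4.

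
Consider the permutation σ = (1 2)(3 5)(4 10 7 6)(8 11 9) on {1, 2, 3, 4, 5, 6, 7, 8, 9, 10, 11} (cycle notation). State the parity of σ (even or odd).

The cycle lengths are 4, 3, 2, 2.
A cycle of length ℓ contributes ℓ−1 transpositions, so σ is a product of 3 + 2 + 1 + 1 = 7 transpositions — odd.

odd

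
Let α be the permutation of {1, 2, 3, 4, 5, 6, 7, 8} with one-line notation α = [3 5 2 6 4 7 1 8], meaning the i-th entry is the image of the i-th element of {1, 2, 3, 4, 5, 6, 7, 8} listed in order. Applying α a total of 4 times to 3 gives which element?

6

Tracing 3 → 2 → … returns to 3 after 7 steps, so 3 lies in a 7-cycle (1, 3, 2, 5, 4, 6, 7).
Advancing 4 steps from 3: 3 → 2 → 5 → 4 → 6.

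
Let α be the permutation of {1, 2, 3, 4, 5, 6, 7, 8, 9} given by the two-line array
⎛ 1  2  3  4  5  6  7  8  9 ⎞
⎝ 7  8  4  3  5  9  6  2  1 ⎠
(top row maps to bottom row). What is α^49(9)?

Tracing 9 → 1 → … returns to 9 after 4 steps, so 9 lies in a 4-cycle (1, 7, 6, 9).
On a 4-cycle, α^4 is the identity, so α^49 = α^1 there (49 ≡ 1 mod 4).
Advancing 1 step from 9: 9 → 1.

1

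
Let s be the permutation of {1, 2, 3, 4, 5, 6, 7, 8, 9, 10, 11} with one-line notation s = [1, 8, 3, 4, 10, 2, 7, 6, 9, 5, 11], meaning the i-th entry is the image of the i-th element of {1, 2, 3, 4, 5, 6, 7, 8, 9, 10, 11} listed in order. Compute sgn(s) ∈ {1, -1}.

In disjoint-cycle form the cycle lengths are 3, 2, 1, 1, 1, 1, 1, 1.
A cycle of length ℓ contributes ℓ−1 transpositions, so s is a product of 2 + 1 = 3 transpositions — odd.

-1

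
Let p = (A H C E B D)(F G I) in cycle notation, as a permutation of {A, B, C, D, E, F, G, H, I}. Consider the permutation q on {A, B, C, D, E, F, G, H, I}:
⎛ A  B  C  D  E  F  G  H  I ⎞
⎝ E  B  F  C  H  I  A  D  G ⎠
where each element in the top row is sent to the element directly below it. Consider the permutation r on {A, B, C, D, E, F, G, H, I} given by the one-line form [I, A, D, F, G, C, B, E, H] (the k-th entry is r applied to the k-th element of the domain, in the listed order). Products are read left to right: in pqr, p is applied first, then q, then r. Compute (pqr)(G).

Chase G: p(G) = I; q(I) = G; r(G) = B. Hence (pqr)(G) = B.

B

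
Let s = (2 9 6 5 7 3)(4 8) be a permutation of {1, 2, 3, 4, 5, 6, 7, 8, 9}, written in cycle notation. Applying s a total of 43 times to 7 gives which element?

3

7 lies in the 6-cycle (2 9 6 5 7 3).
Powers repeat with period 6 on this cycle, and 43 mod 6 = 1, so s^43(7) = s^1(7).
Advancing 1 step from 7: 7 → 3.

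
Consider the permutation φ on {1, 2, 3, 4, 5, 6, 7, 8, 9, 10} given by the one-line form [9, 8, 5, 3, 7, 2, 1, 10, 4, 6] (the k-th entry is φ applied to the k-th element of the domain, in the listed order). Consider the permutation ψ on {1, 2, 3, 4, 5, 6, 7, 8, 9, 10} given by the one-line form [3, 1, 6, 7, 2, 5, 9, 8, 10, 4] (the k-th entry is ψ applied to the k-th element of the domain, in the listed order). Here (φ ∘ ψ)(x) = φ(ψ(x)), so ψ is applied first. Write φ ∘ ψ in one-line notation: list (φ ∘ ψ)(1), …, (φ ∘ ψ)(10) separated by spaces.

5 9 2 1 8 7 4 10 6 3

For each element, apply ψ then φ: 1 → 3 → 5; 2 → 1 → 9; 3 → 6 → 2; 4 → 7 → 1; 5 → 2 → 8; 6 → 5 → 7; 7 → 9 → 4; 8 → 8 → 10; 9 → 10 → 6; 10 → 4 → 3.
So φ ∘ ψ in one-line form is 5 9 2 1 8 7 4 10 6 3.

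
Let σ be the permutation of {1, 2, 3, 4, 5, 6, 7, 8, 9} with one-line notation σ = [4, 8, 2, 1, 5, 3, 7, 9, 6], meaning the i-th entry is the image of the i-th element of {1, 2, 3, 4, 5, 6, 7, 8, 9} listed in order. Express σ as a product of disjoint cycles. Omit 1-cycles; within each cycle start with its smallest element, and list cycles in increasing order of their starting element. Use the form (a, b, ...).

Iterating σ from 1 gives 1 → 4 → 1; that is the 2-cycle (1, 4).
Repeating from the next unused element and collecting all non-trivial cycles gives (1, 4)(2, 8, 9, 6, 3).

(1, 4)(2, 8, 9, 6, 3)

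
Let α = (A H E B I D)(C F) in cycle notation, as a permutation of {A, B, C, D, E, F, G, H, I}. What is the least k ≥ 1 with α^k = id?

6

The cycle type of α is (6, 2, 1).
The order is lcm(6, 2) = 6.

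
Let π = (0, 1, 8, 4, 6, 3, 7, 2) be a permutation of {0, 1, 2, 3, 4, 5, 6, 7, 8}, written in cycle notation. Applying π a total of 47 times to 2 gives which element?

7

2 lies in the 8-cycle (0, 1, 8, 4, 6, 3, 7, 2).
On an 8-cycle, π^8 is the identity, so π^47 = π^7 there (47 ≡ 7 mod 8).
Advancing 7 steps from 2: 2 → 0 → 1 → 8 → 4 → 6 → 3 → 7.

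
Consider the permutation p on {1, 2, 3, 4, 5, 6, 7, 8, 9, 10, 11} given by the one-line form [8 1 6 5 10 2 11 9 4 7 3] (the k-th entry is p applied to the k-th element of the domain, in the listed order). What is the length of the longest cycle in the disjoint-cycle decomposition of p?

11

Decomposing into disjoint cycles gives (1 8 9 4 5 10 7 11 3 6 2); the longest has length 11.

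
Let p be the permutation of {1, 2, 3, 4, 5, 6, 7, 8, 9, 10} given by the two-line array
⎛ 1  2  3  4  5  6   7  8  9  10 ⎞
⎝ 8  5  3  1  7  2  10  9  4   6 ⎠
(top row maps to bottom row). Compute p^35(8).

1

Tracing 8 → 9 → … returns to 8 after 4 steps, so 8 lies in a 4-cycle (1 8 9 4).
Powers repeat with period 4 on this cycle, and 35 mod 4 = 3, so p^35(8) = p^3(8).
Stepping 3 places around the cycle: 8 → 9 → 4 → 1.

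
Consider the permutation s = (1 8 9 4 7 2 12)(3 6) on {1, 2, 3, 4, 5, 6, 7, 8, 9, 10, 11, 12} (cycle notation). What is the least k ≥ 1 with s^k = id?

The disjoint cycles have lengths 7, 2, 1, 1, 1.
Since disjoint cycles commute, ord(s) = lcm(7, 2) = 14.

14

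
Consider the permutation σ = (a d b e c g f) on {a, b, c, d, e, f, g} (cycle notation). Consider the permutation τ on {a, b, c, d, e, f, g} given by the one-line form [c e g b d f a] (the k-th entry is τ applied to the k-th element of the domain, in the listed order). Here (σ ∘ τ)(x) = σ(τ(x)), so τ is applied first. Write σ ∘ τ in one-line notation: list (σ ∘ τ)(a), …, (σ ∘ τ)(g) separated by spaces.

g c f e b a d

(σ ∘ τ)(x) = σ(τ(x)). Computing each image: σ(τ(a)) = σ(c) = g, σ(τ(b)) = σ(e) = c, σ(τ(c)) = σ(g) = f, σ(τ(d)) = σ(b) = e, σ(τ(e)) = σ(d) = b, σ(τ(f)) = σ(f) = a, σ(τ(g)) = σ(a) = d.
Hence σ ∘ τ = [g c f e b a d].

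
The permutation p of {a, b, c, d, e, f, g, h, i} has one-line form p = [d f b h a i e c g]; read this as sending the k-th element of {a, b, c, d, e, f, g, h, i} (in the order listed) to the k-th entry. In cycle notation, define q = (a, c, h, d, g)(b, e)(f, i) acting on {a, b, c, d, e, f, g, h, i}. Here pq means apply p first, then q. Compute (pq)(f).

f

(pq)(f) = q(p(f)). p(f) = i, then q(i) = f. So (pq)(f) = f.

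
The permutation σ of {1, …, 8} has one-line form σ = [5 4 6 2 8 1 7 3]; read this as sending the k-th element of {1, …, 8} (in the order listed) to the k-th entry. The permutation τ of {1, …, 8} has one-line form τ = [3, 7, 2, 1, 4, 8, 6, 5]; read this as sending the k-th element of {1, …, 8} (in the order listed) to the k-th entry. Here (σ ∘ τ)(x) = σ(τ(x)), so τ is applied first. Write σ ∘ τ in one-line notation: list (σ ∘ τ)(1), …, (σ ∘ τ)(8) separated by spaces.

(σ ∘ τ)(x) = σ(τ(x)). Computing each image: σ(τ(1)) = σ(3) = 6, σ(τ(2)) = σ(7) = 7, σ(τ(3)) = σ(2) = 4, σ(τ(4)) = σ(1) = 5, σ(τ(5)) = σ(4) = 2, σ(τ(6)) = σ(8) = 3, σ(τ(7)) = σ(6) = 1, σ(τ(8)) = σ(5) = 8.
Hence σ ∘ τ = [6 7 4 5 2 3 1 8].

6 7 4 5 2 3 1 8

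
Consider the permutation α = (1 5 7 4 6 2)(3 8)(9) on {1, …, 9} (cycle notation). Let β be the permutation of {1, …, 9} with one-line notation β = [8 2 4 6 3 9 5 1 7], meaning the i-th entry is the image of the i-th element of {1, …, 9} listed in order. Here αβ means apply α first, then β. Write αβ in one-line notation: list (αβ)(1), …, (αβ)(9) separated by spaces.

Chase each element through α then β: 1 → 5 → 3; 2 → 1 → 8; 3 → 8 → 1; 4 → 6 → 9; 5 → 7 → 5; 6 → 2 → 2; 7 → 4 → 6; 8 → 3 → 4; 9 → 9 → 7.
Collecting the images, αβ = [3 8 1 9 5 2 6 4 7].

3 8 1 9 5 2 6 4 7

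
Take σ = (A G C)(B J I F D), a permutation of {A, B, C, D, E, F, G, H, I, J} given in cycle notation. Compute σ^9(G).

G

G lies in the 3-cycle (A G C).
Since the cycle has length 3, σ^9 acts on it the same as σ^0 (9 mod 3 = 0).
So σ^9(G) = G.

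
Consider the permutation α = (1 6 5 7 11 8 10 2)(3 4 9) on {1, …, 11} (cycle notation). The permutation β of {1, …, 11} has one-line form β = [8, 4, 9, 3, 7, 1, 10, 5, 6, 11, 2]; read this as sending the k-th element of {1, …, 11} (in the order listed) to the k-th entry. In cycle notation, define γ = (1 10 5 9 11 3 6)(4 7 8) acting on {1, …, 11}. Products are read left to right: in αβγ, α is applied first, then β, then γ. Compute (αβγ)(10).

7

Apply the permutations in order: α(10) = 2, then β(2) = 4, then γ(4) = 7. So (αβγ)(10) = 7.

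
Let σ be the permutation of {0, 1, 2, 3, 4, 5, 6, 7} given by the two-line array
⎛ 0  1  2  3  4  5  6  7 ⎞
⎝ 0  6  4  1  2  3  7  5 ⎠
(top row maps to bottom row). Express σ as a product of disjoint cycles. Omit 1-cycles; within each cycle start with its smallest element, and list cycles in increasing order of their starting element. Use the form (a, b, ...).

(1, 6, 7, 5, 3)(2, 4)

From 1: 1 → 6 → 7 → 5 → 3 → 1, closing the cycle (1, 6, 7, 5, 3).
Continuing from each remaining unvisited element yields (1, 6, 7, 5, 3)(2, 4).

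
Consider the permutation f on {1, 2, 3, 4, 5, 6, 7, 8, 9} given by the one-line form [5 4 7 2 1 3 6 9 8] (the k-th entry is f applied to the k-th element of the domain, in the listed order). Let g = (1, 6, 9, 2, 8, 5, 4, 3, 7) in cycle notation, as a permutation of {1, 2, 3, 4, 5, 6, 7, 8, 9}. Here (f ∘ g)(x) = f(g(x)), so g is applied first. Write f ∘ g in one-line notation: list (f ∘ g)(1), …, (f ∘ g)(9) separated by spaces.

3 9 6 7 2 8 5 1 4

For each element, apply g then f: 1 → 6 → 3; 2 → 8 → 9; 3 → 7 → 6; 4 → 3 → 7; 5 → 4 → 2; 6 → 9 → 8; 7 → 1 → 5; 8 → 5 → 1; 9 → 2 → 4.
So f ∘ g in one-line form is 3 9 6 7 2 8 5 1 4.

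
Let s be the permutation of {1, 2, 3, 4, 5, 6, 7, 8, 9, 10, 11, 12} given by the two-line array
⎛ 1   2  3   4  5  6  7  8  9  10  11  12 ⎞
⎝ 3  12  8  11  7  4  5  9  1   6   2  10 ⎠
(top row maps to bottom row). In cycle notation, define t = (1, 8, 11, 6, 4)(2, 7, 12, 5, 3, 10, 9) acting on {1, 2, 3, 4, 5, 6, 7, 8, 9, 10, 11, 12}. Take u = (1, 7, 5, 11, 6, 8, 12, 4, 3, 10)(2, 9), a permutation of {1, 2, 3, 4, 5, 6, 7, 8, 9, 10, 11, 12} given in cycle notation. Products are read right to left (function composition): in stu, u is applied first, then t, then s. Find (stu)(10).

9

Apply the permutations in order: u(10) = 1, then t(1) = 8, then s(8) = 9. So (stu)(10) = 9.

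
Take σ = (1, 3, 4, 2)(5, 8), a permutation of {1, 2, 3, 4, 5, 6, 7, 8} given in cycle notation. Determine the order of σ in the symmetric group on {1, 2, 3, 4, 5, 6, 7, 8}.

4

The cycle type of σ is (4, 2, 1, 1).
Since disjoint cycles commute, ord(σ) = lcm(4, 2) = 4.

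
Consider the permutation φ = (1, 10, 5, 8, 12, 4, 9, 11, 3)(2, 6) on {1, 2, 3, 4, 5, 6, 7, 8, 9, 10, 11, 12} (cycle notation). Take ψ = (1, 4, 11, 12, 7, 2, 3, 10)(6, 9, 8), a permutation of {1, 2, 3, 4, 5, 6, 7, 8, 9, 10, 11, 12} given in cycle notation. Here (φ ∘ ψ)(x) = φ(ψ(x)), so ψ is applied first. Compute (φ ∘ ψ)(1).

9

First apply ψ: ψ(1) = 4, then φ(4) = 9. Thus (φ ∘ ψ)(1) = 9.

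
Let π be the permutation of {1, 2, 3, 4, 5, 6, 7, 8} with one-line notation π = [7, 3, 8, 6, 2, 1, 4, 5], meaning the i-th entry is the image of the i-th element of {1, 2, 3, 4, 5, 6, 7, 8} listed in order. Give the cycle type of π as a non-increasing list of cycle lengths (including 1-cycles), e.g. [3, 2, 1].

The disjoint cycles are (1, 7, 4, 6)(2, 3, 8, 5), with lengths 4, 4 in non-increasing order.

[4, 4]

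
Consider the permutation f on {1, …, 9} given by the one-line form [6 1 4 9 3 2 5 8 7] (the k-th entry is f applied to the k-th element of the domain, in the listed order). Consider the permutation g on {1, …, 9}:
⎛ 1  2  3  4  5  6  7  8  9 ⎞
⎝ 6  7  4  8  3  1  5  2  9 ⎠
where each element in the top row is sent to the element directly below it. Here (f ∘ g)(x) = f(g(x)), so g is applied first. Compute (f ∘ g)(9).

7

g(9) = 9, then f(9) = 7; composing gives (f ∘ g)(9) = 7.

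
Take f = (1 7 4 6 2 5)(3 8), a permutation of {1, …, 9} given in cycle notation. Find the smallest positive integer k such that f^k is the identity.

The disjoint cycles have lengths 6, 2, 1.
The order is lcm(6, 2) = 6.

6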